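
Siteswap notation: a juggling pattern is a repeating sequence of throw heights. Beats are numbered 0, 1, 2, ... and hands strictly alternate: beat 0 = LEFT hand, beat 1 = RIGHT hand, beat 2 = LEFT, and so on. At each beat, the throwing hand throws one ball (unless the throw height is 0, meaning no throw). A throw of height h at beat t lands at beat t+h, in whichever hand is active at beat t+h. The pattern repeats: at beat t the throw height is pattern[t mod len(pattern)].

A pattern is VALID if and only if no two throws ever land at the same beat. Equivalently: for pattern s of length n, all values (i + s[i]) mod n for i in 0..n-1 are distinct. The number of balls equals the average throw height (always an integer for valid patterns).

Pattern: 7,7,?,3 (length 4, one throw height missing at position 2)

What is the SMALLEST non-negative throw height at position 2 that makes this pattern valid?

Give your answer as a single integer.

i=0: (0 + 7) mod 4 = 3
i=1: (1 + 7) mod 4 = 0
i=2: s[i]=? (unknown)
i=3: (3 + 3) mod 4 = 2
Known residues: [0, 2, 3]; need a permutation of 0..3, so missing residue r = 1
Need (2 + s) mod 4 = 1; smallest s = (1 - 2) mod 4 = 3

Answer: 3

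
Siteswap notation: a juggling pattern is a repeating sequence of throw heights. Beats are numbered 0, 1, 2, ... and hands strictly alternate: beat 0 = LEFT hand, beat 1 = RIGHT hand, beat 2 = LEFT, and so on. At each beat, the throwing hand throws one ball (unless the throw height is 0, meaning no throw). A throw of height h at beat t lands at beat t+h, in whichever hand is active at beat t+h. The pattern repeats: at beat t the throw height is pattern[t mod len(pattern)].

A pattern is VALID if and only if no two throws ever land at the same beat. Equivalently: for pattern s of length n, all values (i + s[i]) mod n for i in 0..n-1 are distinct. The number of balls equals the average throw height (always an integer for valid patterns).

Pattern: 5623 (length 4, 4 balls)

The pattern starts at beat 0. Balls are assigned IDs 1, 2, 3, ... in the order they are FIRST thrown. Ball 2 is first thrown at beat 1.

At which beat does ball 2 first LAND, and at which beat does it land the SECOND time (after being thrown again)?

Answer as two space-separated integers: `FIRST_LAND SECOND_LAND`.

Answer: 7 10

Derivation:
Beat 0 (L): throw ball1 h=5 -> lands@5:R; in-air after throw: [b1@5:R]
Beat 1 (R): throw ball2 h=6 -> lands@7:R; in-air after throw: [b1@5:R b2@7:R]
Beat 2 (L): throw ball3 h=2 -> lands@4:L; in-air after throw: [b3@4:L b1@5:R b2@7:R]
Beat 3 (R): throw ball4 h=3 -> lands@6:L; in-air after throw: [b3@4:L b1@5:R b4@6:L b2@7:R]
Beat 4 (L): throw ball3 h=5 -> lands@9:R; in-air after throw: [b1@5:R b4@6:L b2@7:R b3@9:R]
Beat 5 (R): throw ball1 h=6 -> lands@11:R; in-air after throw: [b4@6:L b2@7:R b3@9:R b1@11:R]
Beat 6 (L): throw ball4 h=2 -> lands@8:L; in-air after throw: [b2@7:R b4@8:L b3@9:R b1@11:R]
Beat 7 (R): throw ball2 h=3 -> lands@10:L; in-air after throw: [b4@8:L b3@9:R b2@10:L b1@11:R]
Beat 8 (L): throw ball4 h=5 -> lands@13:R; in-air after throw: [b3@9:R b2@10:L b1@11:R b4@13:R]
Beat 9 (R): throw ball3 h=6 -> lands@15:R; in-air after throw: [b2@10:L b1@11:R b4@13:R b3@15:R]
Beat 10 (L): throw ball2 h=2 -> lands@12:L; in-air after throw: [b1@11:R b2@12:L b4@13:R b3@15:R]
Ball 2: thrown@1 h=6 -> first land @7; rethrown@7 h=3 -> second land @10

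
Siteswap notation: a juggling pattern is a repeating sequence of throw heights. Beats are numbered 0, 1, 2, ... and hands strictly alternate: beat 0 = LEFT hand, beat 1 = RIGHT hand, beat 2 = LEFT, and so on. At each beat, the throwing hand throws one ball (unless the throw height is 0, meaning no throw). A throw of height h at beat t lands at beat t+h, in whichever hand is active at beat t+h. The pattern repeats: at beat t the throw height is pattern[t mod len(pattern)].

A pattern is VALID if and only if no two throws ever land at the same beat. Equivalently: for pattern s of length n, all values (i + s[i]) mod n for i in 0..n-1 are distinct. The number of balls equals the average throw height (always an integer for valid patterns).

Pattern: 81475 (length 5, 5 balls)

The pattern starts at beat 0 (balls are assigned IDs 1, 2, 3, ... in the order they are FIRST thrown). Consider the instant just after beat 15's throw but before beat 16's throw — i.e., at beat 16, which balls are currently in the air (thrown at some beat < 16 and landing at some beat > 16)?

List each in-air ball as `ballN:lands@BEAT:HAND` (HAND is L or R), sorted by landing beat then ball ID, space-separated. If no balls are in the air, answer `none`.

Answer: ball3:lands@18:L ball4:lands@19:R ball5:lands@20:L ball1:lands@23:R

Derivation:
Beat 0 (L): throw ball1 h=8 -> lands@8:L; in-air after throw: [b1@8:L]
Beat 1 (R): throw ball2 h=1 -> lands@2:L; in-air after throw: [b2@2:L b1@8:L]
Beat 2 (L): throw ball2 h=4 -> lands@6:L; in-air after throw: [b2@6:L b1@8:L]
Beat 3 (R): throw ball3 h=7 -> lands@10:L; in-air after throw: [b2@6:L b1@8:L b3@10:L]
Beat 4 (L): throw ball4 h=5 -> lands@9:R; in-air after throw: [b2@6:L b1@8:L b4@9:R b3@10:L]
Beat 5 (R): throw ball5 h=8 -> lands@13:R; in-air after throw: [b2@6:L b1@8:L b4@9:R b3@10:L b5@13:R]
Beat 6 (L): throw ball2 h=1 -> lands@7:R; in-air after throw: [b2@7:R b1@8:L b4@9:R b3@10:L b5@13:R]
Beat 7 (R): throw ball2 h=4 -> lands@11:R; in-air after throw: [b1@8:L b4@9:R b3@10:L b2@11:R b5@13:R]
Beat 8 (L): throw ball1 h=7 -> lands@15:R; in-air after throw: [b4@9:R b3@10:L b2@11:R b5@13:R b1@15:R]
Beat 9 (R): throw ball4 h=5 -> lands@14:L; in-air after throw: [b3@10:L b2@11:R b5@13:R b4@14:L b1@15:R]
Beat 10 (L): throw ball3 h=8 -> lands@18:L; in-air after throw: [b2@11:R b5@13:R b4@14:L b1@15:R b3@18:L]
Beat 11 (R): throw ball2 h=1 -> lands@12:L; in-air after throw: [b2@12:L b5@13:R b4@14:L b1@15:R b3@18:L]
Beat 12 (L): throw ball2 h=4 -> lands@16:L; in-air after throw: [b5@13:R b4@14:L b1@15:R b2@16:L b3@18:L]
Beat 13 (R): throw ball5 h=7 -> lands@20:L; in-air after throw: [b4@14:L b1@15:R b2@16:L b3@18:L b5@20:L]
Beat 14 (L): throw ball4 h=5 -> lands@19:R; in-air after throw: [b1@15:R b2@16:L b3@18:L b4@19:R b5@20:L]
Beat 15 (R): throw ball1 h=8 -> lands@23:R; in-air after throw: [b2@16:L b3@18:L b4@19:R b5@20:L b1@23:R]
Beat 16 (L): throw ball2 h=1 -> lands@17:R; in-air after throw: [b2@17:R b3@18:L b4@19:R b5@20:L b1@23:R]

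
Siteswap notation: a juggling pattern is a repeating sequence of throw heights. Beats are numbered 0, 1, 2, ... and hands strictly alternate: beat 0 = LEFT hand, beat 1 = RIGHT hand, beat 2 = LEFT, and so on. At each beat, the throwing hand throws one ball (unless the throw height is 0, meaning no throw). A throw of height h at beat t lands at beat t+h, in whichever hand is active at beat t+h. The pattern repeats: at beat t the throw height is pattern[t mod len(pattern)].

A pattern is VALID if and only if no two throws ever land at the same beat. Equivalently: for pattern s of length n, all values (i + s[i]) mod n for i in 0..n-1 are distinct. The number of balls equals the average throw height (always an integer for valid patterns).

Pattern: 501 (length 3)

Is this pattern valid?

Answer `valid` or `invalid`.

i=0: (i + s[i]) mod n = (0 + 5) mod 3 = 2
i=1: (i + s[i]) mod n = (1 + 0) mod 3 = 1
i=2: (i + s[i]) mod n = (2 + 1) mod 3 = 0
Residues: [2, 1, 0], distinct: True

Answer: valid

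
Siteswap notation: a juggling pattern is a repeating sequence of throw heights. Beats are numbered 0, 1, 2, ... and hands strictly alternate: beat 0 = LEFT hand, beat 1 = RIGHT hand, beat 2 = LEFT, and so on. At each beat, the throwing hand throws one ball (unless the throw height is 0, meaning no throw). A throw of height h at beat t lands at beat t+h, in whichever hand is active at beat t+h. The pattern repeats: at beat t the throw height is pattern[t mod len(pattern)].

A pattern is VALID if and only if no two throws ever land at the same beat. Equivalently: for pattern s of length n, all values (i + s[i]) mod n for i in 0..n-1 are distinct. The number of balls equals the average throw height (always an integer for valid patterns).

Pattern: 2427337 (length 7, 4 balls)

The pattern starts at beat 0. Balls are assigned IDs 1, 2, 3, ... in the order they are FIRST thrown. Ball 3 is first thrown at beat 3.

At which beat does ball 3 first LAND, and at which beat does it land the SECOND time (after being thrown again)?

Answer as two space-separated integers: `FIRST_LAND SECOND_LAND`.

Answer: 10 17

Derivation:
Beat 0 (L): throw ball1 h=2 -> lands@2:L; in-air after throw: [b1@2:L]
Beat 1 (R): throw ball2 h=4 -> lands@5:R; in-air after throw: [b1@2:L b2@5:R]
Beat 2 (L): throw ball1 h=2 -> lands@4:L; in-air after throw: [b1@4:L b2@5:R]
Beat 3 (R): throw ball3 h=7 -> lands@10:L; in-air after throw: [b1@4:L b2@5:R b3@10:L]
Beat 4 (L): throw ball1 h=3 -> lands@7:R; in-air after throw: [b2@5:R b1@7:R b3@10:L]
Beat 5 (R): throw ball2 h=3 -> lands@8:L; in-air after throw: [b1@7:R b2@8:L b3@10:L]
Beat 6 (L): throw ball4 h=7 -> lands@13:R; in-air after throw: [b1@7:R b2@8:L b3@10:L b4@13:R]
Beat 7 (R): throw ball1 h=2 -> lands@9:R; in-air after throw: [b2@8:L b1@9:R b3@10:L b4@13:R]
Beat 8 (L): throw ball2 h=4 -> lands@12:L; in-air after throw: [b1@9:R b3@10:L b2@12:L b4@13:R]
Beat 9 (R): throw ball1 h=2 -> lands@11:R; in-air after throw: [b3@10:L b1@11:R b2@12:L b4@13:R]
Beat 10 (L): throw ball3 h=7 -> lands@17:R; in-air after throw: [b1@11:R b2@12:L b4@13:R b3@17:R]
Beat 11 (R): throw ball1 h=3 -> lands@14:L; in-air after throw: [b2@12:L b4@13:R b1@14:L b3@17:R]
Beat 12 (L): throw ball2 h=3 -> lands@15:R; in-air after throw: [b4@13:R b1@14:L b2@15:R b3@17:R]
Beat 13 (R): throw ball4 h=7 -> lands@20:L; in-air after throw: [b1@14:L b2@15:R b3@17:R b4@20:L]
Beat 14 (L): throw ball1 h=2 -> lands@16:L; in-air after throw: [b2@15:R b1@16:L b3@17:R b4@20:L]
Beat 15 (R): throw ball2 h=4 -> lands@19:R; in-air after throw: [b1@16:L b3@17:R b2@19:R b4@20:L]
Beat 16 (L): throw ball1 h=2 -> lands@18:L; in-air after throw: [b3@17:R b1@18:L b2@19:R b4@20:L]
Beat 17 (R): throw ball3 h=7 -> lands@24:L; in-air after throw: [b1@18:L b2@19:R b4@20:L b3@24:L]
Ball 3: thrown@3 h=7 -> first land @10; rethrown@10 h=7 -> second land @17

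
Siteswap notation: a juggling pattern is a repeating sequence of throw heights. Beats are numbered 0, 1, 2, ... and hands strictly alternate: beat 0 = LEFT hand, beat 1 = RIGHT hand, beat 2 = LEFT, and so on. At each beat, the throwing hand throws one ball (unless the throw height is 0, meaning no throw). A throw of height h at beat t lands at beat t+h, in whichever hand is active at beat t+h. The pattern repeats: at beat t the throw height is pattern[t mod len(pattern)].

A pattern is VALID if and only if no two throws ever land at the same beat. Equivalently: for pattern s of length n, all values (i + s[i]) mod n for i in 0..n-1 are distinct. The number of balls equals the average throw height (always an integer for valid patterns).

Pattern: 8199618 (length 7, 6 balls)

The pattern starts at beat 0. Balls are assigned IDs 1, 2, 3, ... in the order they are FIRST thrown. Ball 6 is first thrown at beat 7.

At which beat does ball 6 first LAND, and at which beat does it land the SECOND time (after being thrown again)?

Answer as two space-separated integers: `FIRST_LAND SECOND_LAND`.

Beat 0 (L): throw ball1 h=8 -> lands@8:L; in-air after throw: [b1@8:L]
Beat 1 (R): throw ball2 h=1 -> lands@2:L; in-air after throw: [b2@2:L b1@8:L]
Beat 2 (L): throw ball2 h=9 -> lands@11:R; in-air after throw: [b1@8:L b2@11:R]
Beat 3 (R): throw ball3 h=9 -> lands@12:L; in-air after throw: [b1@8:L b2@11:R b3@12:L]
Beat 4 (L): throw ball4 h=6 -> lands@10:L; in-air after throw: [b1@8:L b4@10:L b2@11:R b3@12:L]
Beat 5 (R): throw ball5 h=1 -> lands@6:L; in-air after throw: [b5@6:L b1@8:L b4@10:L b2@11:R b3@12:L]
Beat 6 (L): throw ball5 h=8 -> lands@14:L; in-air after throw: [b1@8:L b4@10:L b2@11:R b3@12:L b5@14:L]
Beat 7 (R): throw ball6 h=8 -> lands@15:R; in-air after throw: [b1@8:L b4@10:L b2@11:R b3@12:L b5@14:L b6@15:R]
Beat 8 (L): throw ball1 h=1 -> lands@9:R; in-air after throw: [b1@9:R b4@10:L b2@11:R b3@12:L b5@14:L b6@15:R]
Beat 9 (R): throw ball1 h=9 -> lands@18:L; in-air after throw: [b4@10:L b2@11:R b3@12:L b5@14:L b6@15:R b1@18:L]
Beat 10 (L): throw ball4 h=9 -> lands@19:R; in-air after throw: [b2@11:R b3@12:L b5@14:L b6@15:R b1@18:L b4@19:R]
Beat 11 (R): throw ball2 h=6 -> lands@17:R; in-air after throw: [b3@12:L b5@14:L b6@15:R b2@17:R b1@18:L b4@19:R]
Beat 12 (L): throw ball3 h=1 -> lands@13:R; in-air after throw: [b3@13:R b5@14:L b6@15:R b2@17:R b1@18:L b4@19:R]
Beat 13 (R): throw ball3 h=8 -> lands@21:R; in-air after throw: [b5@14:L b6@15:R b2@17:R b1@18:L b4@19:R b3@21:R]
Beat 14 (L): throw ball5 h=8 -> lands@22:L; in-air after throw: [b6@15:R b2@17:R b1@18:L b4@19:R b3@21:R b5@22:L]
Beat 15 (R): throw ball6 h=1 -> lands@16:L; in-air after throw: [b6@16:L b2@17:R b1@18:L b4@19:R b3@21:R b5@22:L]
Ball 6: thrown@7 h=8 -> first land @15; rethrown@15 h=1 -> second land @16

Answer: 15 16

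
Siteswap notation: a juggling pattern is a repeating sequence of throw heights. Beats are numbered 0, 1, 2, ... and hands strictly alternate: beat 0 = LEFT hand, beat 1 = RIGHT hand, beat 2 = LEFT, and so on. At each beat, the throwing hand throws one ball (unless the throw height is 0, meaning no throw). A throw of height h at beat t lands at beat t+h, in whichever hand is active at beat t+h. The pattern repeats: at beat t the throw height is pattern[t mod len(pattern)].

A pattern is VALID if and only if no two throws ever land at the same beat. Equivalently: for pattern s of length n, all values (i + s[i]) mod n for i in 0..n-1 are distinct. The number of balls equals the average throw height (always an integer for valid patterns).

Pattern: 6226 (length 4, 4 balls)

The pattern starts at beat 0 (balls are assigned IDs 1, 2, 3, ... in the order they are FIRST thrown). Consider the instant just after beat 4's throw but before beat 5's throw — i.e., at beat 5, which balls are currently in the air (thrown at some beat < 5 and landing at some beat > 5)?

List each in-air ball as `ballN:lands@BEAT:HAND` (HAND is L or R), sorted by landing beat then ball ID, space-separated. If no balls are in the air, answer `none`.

Beat 0 (L): throw ball1 h=6 -> lands@6:L; in-air after throw: [b1@6:L]
Beat 1 (R): throw ball2 h=2 -> lands@3:R; in-air after throw: [b2@3:R b1@6:L]
Beat 2 (L): throw ball3 h=2 -> lands@4:L; in-air after throw: [b2@3:R b3@4:L b1@6:L]
Beat 3 (R): throw ball2 h=6 -> lands@9:R; in-air after throw: [b3@4:L b1@6:L b2@9:R]
Beat 4 (L): throw ball3 h=6 -> lands@10:L; in-air after throw: [b1@6:L b2@9:R b3@10:L]
Beat 5 (R): throw ball4 h=2 -> lands@7:R; in-air after throw: [b1@6:L b4@7:R b2@9:R b3@10:L]

Answer: ball1:lands@6:L ball2:lands@9:R ball3:lands@10:L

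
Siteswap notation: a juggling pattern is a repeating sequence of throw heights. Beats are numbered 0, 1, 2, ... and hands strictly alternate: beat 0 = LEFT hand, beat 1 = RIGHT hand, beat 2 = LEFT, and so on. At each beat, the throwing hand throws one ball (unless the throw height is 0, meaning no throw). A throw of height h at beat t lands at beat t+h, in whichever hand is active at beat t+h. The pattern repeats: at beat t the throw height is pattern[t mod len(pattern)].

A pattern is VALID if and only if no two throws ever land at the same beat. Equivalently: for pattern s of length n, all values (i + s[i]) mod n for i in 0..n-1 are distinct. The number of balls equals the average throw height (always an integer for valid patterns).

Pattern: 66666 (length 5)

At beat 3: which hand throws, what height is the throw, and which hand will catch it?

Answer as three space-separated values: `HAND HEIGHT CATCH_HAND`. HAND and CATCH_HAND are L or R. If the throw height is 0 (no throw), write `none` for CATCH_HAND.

Answer: R 6 R

Derivation:
Beat 3: 3 mod 2 = 1, so hand = R
Throw height = pattern[3 mod 5] = pattern[3] = 6
Lands at beat 3+6=9, 9 mod 2 = 1, so catch hand = R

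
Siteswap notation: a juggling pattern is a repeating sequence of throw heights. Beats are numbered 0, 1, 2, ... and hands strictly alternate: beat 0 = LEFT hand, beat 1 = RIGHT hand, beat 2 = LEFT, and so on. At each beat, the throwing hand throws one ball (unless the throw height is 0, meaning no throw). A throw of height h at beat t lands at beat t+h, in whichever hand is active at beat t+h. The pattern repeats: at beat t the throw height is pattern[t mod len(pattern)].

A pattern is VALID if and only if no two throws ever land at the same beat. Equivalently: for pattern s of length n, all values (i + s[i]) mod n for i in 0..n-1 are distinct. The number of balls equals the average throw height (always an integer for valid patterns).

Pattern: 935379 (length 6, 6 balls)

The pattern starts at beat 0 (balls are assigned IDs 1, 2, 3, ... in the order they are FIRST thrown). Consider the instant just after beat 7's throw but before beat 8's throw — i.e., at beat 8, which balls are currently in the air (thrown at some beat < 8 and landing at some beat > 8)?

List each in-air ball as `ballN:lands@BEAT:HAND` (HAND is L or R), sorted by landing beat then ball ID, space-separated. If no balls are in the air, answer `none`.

Beat 0 (L): throw ball1 h=9 -> lands@9:R; in-air after throw: [b1@9:R]
Beat 1 (R): throw ball2 h=3 -> lands@4:L; in-air after throw: [b2@4:L b1@9:R]
Beat 2 (L): throw ball3 h=5 -> lands@7:R; in-air after throw: [b2@4:L b3@7:R b1@9:R]
Beat 3 (R): throw ball4 h=3 -> lands@6:L; in-air after throw: [b2@4:L b4@6:L b3@7:R b1@9:R]
Beat 4 (L): throw ball2 h=7 -> lands@11:R; in-air after throw: [b4@6:L b3@7:R b1@9:R b2@11:R]
Beat 5 (R): throw ball5 h=9 -> lands@14:L; in-air after throw: [b4@6:L b3@7:R b1@9:R b2@11:R b5@14:L]
Beat 6 (L): throw ball4 h=9 -> lands@15:R; in-air after throw: [b3@7:R b1@9:R b2@11:R b5@14:L b4@15:R]
Beat 7 (R): throw ball3 h=3 -> lands@10:L; in-air after throw: [b1@9:R b3@10:L b2@11:R b5@14:L b4@15:R]
Beat 8 (L): throw ball6 h=5 -> lands@13:R; in-air after throw: [b1@9:R b3@10:L b2@11:R b6@13:R b5@14:L b4@15:R]

Answer: ball1:lands@9:R ball3:lands@10:L ball2:lands@11:R ball5:lands@14:L ball4:lands@15:R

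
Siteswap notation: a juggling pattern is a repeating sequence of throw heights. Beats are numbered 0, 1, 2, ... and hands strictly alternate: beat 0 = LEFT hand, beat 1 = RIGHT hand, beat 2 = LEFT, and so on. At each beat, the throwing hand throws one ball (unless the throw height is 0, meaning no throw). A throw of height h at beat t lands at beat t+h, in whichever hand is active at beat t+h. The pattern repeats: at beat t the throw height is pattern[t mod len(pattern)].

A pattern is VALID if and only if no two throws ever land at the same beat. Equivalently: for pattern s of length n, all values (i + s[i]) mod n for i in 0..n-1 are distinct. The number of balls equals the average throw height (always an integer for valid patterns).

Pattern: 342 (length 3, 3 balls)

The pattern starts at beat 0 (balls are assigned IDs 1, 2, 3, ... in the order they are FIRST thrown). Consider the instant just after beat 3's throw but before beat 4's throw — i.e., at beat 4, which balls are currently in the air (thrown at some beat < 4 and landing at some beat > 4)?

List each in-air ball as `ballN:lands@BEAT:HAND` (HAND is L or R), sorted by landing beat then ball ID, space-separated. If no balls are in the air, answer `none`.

Beat 0 (L): throw ball1 h=3 -> lands@3:R; in-air after throw: [b1@3:R]
Beat 1 (R): throw ball2 h=4 -> lands@5:R; in-air after throw: [b1@3:R b2@5:R]
Beat 2 (L): throw ball3 h=2 -> lands@4:L; in-air after throw: [b1@3:R b3@4:L b2@5:R]
Beat 3 (R): throw ball1 h=3 -> lands@6:L; in-air after throw: [b3@4:L b2@5:R b1@6:L]
Beat 4 (L): throw ball3 h=4 -> lands@8:L; in-air after throw: [b2@5:R b1@6:L b3@8:L]

Answer: ball2:lands@5:R ball1:lands@6:L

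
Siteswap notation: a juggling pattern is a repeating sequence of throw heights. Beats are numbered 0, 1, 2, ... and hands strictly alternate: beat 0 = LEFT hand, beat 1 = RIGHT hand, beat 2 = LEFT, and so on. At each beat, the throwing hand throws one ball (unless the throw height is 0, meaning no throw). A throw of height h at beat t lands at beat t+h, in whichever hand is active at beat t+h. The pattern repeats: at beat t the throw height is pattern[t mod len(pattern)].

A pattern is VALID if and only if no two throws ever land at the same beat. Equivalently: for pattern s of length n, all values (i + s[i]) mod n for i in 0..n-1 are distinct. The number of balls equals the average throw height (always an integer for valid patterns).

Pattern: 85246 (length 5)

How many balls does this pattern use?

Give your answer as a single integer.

Answer: 5

Derivation:
Pattern = [8, 5, 2, 4, 6], length n = 5
  position 0: throw height = 8, running sum = 8
  position 1: throw height = 5, running sum = 13
  position 2: throw height = 2, running sum = 15
  position 3: throw height = 4, running sum = 19
  position 4: throw height = 6, running sum = 25
Total sum = 25; balls = sum / n = 25 / 5 = 5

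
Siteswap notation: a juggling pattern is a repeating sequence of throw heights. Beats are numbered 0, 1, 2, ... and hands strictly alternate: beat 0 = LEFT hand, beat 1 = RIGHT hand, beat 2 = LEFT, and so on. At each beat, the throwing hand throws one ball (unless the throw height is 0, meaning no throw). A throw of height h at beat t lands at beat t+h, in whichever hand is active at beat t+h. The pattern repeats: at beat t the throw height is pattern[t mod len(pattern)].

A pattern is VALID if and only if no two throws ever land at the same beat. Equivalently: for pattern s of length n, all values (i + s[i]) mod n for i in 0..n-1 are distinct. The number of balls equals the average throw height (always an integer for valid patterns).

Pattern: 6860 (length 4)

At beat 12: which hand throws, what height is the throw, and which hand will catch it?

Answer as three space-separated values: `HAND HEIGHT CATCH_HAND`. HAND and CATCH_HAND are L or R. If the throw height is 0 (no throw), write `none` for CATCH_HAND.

Beat 12: 12 mod 2 = 0, so hand = L
Throw height = pattern[12 mod 4] = pattern[0] = 6
Lands at beat 12+6=18, 18 mod 2 = 0, so catch hand = L

Answer: L 6 L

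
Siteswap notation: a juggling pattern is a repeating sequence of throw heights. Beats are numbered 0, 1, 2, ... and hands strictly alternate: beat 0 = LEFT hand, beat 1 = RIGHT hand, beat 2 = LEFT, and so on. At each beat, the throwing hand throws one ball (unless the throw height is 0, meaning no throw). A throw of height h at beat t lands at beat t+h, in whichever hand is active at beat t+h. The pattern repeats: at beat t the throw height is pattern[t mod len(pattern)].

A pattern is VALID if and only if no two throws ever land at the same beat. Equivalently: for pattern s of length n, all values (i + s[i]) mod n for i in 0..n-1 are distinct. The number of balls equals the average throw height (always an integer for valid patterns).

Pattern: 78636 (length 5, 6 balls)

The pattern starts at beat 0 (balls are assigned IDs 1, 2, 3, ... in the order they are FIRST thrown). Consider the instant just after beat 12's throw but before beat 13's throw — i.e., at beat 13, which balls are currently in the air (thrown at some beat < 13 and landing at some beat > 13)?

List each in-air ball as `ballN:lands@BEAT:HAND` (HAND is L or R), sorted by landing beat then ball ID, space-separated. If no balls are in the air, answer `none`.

Answer: ball4:lands@14:L ball2:lands@15:R ball5:lands@17:R ball6:lands@18:L ball3:lands@19:R

Derivation:
Beat 0 (L): throw ball1 h=7 -> lands@7:R; in-air after throw: [b1@7:R]
Beat 1 (R): throw ball2 h=8 -> lands@9:R; in-air after throw: [b1@7:R b2@9:R]
Beat 2 (L): throw ball3 h=6 -> lands@8:L; in-air after throw: [b1@7:R b3@8:L b2@9:R]
Beat 3 (R): throw ball4 h=3 -> lands@6:L; in-air after throw: [b4@6:L b1@7:R b3@8:L b2@9:R]
Beat 4 (L): throw ball5 h=6 -> lands@10:L; in-air after throw: [b4@6:L b1@7:R b3@8:L b2@9:R b5@10:L]
Beat 5 (R): throw ball6 h=7 -> lands@12:L; in-air after throw: [b4@6:L b1@7:R b3@8:L b2@9:R b5@10:L b6@12:L]
Beat 6 (L): throw ball4 h=8 -> lands@14:L; in-air after throw: [b1@7:R b3@8:L b2@9:R b5@10:L b6@12:L b4@14:L]
Beat 7 (R): throw ball1 h=6 -> lands@13:R; in-air after throw: [b3@8:L b2@9:R b5@10:L b6@12:L b1@13:R b4@14:L]
Beat 8 (L): throw ball3 h=3 -> lands@11:R; in-air after throw: [b2@9:R b5@10:L b3@11:R b6@12:L b1@13:R b4@14:L]
Beat 9 (R): throw ball2 h=6 -> lands@15:R; in-air after throw: [b5@10:L b3@11:R b6@12:L b1@13:R b4@14:L b2@15:R]
Beat 10 (L): throw ball5 h=7 -> lands@17:R; in-air after throw: [b3@11:R b6@12:L b1@13:R b4@14:L b2@15:R b5@17:R]
Beat 11 (R): throw ball3 h=8 -> lands@19:R; in-air after throw: [b6@12:L b1@13:R b4@14:L b2@15:R b5@17:R b3@19:R]
Beat 12 (L): throw ball6 h=6 -> lands@18:L; in-air after throw: [b1@13:R b4@14:L b2@15:R b5@17:R b6@18:L b3@19:R]
Beat 13 (R): throw ball1 h=3 -> lands@16:L; in-air after throw: [b4@14:L b2@15:R b1@16:L b5@17:R b6@18:L b3@19:R]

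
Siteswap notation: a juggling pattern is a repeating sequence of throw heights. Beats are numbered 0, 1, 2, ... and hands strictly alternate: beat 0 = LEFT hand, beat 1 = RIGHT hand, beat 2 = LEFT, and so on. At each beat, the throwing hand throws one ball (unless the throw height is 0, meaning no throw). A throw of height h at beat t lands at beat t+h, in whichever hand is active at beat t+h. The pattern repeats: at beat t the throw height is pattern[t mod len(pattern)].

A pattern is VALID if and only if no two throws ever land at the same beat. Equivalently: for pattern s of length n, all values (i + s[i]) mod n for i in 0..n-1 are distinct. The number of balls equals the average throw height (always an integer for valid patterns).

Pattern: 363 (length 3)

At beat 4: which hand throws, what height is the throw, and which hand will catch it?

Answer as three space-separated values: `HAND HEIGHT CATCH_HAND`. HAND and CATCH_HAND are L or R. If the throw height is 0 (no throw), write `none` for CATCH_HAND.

Answer: L 6 L

Derivation:
Beat 4: 4 mod 2 = 0, so hand = L
Throw height = pattern[4 mod 3] = pattern[1] = 6
Lands at beat 4+6=10, 10 mod 2 = 0, so catch hand = L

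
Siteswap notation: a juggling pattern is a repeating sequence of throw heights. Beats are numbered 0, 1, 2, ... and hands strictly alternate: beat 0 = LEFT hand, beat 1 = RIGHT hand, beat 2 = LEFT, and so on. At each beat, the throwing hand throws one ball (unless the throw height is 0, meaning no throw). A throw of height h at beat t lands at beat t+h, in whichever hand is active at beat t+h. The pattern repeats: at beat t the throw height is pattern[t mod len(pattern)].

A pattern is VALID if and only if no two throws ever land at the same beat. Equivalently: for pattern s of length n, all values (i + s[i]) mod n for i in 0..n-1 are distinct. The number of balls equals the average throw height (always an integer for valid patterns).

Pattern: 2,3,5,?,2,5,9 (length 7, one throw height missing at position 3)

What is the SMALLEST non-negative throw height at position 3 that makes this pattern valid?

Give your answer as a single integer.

i=0: (0 + 2) mod 7 = 2
i=1: (1 + 3) mod 7 = 4
i=2: (2 + 5) mod 7 = 0
i=3: s[i]=? (unknown)
i=4: (4 + 2) mod 7 = 6
i=5: (5 + 5) mod 7 = 3
i=6: (6 + 9) mod 7 = 1
Known residues: [0, 1, 2, 3, 4, 6]; need a permutation of 0..6, so missing residue r = 5
Need (3 + s) mod 7 = 5; smallest s = (5 - 3) mod 7 = 2

Answer: 2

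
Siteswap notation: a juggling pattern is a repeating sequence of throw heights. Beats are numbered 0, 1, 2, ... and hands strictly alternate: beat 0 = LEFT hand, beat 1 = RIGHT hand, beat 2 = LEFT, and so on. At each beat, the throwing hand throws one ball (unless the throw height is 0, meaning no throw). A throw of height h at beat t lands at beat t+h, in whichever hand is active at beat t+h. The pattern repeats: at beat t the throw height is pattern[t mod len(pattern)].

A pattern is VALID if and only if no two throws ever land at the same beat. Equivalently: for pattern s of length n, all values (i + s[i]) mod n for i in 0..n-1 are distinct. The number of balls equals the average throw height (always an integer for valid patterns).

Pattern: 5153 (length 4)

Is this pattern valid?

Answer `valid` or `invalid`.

i=0: (i + s[i]) mod n = (0 + 5) mod 4 = 1
i=1: (i + s[i]) mod n = (1 + 1) mod 4 = 2
i=2: (i + s[i]) mod n = (2 + 5) mod 4 = 3
i=3: (i + s[i]) mod n = (3 + 3) mod 4 = 2
Residues: [1, 2, 3, 2], distinct: False

Answer: invalid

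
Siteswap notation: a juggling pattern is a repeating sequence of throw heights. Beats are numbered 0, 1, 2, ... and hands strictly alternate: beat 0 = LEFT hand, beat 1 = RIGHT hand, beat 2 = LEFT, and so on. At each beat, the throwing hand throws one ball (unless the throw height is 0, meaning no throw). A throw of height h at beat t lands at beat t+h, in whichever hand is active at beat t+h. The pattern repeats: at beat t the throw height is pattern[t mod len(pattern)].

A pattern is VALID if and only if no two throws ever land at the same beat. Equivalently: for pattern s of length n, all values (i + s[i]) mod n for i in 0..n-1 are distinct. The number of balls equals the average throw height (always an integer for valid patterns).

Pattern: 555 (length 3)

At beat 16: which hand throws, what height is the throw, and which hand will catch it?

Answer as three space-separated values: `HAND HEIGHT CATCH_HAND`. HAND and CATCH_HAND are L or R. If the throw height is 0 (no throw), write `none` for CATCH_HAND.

Beat 16: 16 mod 2 = 0, so hand = L
Throw height = pattern[16 mod 3] = pattern[1] = 5
Lands at beat 16+5=21, 21 mod 2 = 1, so catch hand = R

Answer: L 5 R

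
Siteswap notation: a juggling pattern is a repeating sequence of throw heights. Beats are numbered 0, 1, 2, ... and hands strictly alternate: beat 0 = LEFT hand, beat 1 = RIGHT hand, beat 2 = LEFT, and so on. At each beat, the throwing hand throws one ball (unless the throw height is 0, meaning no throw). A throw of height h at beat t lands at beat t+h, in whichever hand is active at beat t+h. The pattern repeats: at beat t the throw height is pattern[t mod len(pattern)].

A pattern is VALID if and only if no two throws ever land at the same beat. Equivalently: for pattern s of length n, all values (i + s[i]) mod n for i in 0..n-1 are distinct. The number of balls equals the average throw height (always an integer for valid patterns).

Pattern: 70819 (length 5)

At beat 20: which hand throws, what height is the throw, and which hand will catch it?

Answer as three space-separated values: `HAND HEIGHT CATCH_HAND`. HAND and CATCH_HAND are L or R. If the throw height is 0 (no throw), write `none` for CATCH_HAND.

Beat 20: 20 mod 2 = 0, so hand = L
Throw height = pattern[20 mod 5] = pattern[0] = 7
Lands at beat 20+7=27, 27 mod 2 = 1, so catch hand = R

Answer: L 7 R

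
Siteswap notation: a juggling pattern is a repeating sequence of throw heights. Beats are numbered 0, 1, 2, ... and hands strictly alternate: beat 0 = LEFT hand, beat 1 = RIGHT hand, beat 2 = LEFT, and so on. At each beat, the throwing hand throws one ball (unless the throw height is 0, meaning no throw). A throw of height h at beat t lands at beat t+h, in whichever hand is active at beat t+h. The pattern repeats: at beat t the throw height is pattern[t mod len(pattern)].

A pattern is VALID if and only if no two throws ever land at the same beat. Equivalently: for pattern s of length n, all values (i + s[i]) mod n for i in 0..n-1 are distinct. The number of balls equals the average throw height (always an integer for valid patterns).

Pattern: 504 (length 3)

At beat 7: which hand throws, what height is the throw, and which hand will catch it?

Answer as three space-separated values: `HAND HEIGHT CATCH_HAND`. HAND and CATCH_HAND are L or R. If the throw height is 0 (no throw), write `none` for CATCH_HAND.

Answer: R 0 none

Derivation:
Beat 7: 7 mod 2 = 1, so hand = R
Throw height = pattern[7 mod 3] = pattern[1] = 0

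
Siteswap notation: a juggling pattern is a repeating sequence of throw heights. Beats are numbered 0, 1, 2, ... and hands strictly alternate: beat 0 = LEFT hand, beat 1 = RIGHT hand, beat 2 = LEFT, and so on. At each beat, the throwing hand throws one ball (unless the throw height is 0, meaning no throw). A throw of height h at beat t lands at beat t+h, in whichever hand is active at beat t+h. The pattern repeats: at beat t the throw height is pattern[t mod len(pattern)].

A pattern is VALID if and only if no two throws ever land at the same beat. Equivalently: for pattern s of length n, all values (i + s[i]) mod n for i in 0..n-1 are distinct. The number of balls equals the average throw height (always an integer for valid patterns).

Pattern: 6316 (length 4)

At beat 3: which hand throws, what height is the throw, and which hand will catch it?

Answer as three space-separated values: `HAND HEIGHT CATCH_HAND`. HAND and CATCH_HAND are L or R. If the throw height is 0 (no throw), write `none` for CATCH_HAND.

Beat 3: 3 mod 2 = 1, so hand = R
Throw height = pattern[3 mod 4] = pattern[3] = 6
Lands at beat 3+6=9, 9 mod 2 = 1, so catch hand = R

Answer: R 6 R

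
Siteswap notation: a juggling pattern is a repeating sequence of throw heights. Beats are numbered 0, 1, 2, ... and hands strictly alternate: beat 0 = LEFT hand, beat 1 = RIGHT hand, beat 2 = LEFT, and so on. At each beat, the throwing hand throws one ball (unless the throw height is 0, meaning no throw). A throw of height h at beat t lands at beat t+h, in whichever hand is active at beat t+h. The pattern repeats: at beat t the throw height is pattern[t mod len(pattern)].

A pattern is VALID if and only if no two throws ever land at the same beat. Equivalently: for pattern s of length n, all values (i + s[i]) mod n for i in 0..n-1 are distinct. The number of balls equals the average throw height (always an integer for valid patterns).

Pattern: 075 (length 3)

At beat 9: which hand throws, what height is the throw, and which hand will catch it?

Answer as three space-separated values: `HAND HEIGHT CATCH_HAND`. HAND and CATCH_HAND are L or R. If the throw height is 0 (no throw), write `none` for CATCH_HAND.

Answer: R 0 none

Derivation:
Beat 9: 9 mod 2 = 1, so hand = R
Throw height = pattern[9 mod 3] = pattern[0] = 0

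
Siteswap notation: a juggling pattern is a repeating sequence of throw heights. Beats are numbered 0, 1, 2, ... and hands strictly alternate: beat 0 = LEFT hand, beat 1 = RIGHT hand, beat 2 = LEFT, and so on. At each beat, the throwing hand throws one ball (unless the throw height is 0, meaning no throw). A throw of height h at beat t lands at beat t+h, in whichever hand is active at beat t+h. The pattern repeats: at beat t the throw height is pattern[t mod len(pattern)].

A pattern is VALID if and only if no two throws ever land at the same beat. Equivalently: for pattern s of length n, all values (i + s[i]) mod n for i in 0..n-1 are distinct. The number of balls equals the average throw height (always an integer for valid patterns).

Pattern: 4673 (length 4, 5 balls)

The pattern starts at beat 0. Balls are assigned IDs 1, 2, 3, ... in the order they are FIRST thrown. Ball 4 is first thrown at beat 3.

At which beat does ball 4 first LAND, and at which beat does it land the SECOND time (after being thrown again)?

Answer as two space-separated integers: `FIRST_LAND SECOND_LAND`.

Beat 0 (L): throw ball1 h=4 -> lands@4:L; in-air after throw: [b1@4:L]
Beat 1 (R): throw ball2 h=6 -> lands@7:R; in-air after throw: [b1@4:L b2@7:R]
Beat 2 (L): throw ball3 h=7 -> lands@9:R; in-air after throw: [b1@4:L b2@7:R b3@9:R]
Beat 3 (R): throw ball4 h=3 -> lands@6:L; in-air after throw: [b1@4:L b4@6:L b2@7:R b3@9:R]
Beat 4 (L): throw ball1 h=4 -> lands@8:L; in-air after throw: [b4@6:L b2@7:R b1@8:L b3@9:R]
Beat 5 (R): throw ball5 h=6 -> lands@11:R; in-air after throw: [b4@6:L b2@7:R b1@8:L b3@9:R b5@11:R]
Beat 6 (L): throw ball4 h=7 -> lands@13:R; in-air after throw: [b2@7:R b1@8:L b3@9:R b5@11:R b4@13:R]
Beat 7 (R): throw ball2 h=3 -> lands@10:L; in-air after throw: [b1@8:L b3@9:R b2@10:L b5@11:R b4@13:R]
Beat 8 (L): throw ball1 h=4 -> lands@12:L; in-air after throw: [b3@9:R b2@10:L b5@11:R b1@12:L b4@13:R]
Beat 9 (R): throw ball3 h=6 -> lands@15:R; in-air after throw: [b2@10:L b5@11:R b1@12:L b4@13:R b3@15:R]
Beat 10 (L): throw ball2 h=7 -> lands@17:R; in-air after throw: [b5@11:R b1@12:L b4@13:R b3@15:R b2@17:R]
Beat 11 (R): throw ball5 h=3 -> lands@14:L; in-air after throw: [b1@12:L b4@13:R b5@14:L b3@15:R b2@17:R]
Beat 12 (L): throw ball1 h=4 -> lands@16:L; in-air after throw: [b4@13:R b5@14:L b3@15:R b1@16:L b2@17:R]
Beat 13 (R): throw ball4 h=6 -> lands@19:R; in-air after throw: [b5@14:L b3@15:R b1@16:L b2@17:R b4@19:R]
Ball 4: thrown@3 h=3 -> first land @6; rethrown@6 h=7 -> second land @13

Answer: 6 13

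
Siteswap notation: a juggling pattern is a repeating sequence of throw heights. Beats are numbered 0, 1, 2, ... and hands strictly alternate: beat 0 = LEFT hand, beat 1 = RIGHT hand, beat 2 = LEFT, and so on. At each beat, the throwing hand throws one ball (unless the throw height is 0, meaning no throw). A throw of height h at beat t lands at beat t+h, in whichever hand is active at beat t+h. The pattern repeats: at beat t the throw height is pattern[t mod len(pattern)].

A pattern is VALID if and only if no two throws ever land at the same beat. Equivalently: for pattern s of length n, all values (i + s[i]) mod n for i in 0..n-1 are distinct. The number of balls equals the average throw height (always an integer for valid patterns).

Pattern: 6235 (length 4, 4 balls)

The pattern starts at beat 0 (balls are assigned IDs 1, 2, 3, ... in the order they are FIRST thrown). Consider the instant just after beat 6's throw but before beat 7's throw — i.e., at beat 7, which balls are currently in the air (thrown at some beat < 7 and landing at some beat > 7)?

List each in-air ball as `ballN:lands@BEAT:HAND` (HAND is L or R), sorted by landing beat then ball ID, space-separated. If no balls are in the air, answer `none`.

Answer: ball2:lands@8:L ball1:lands@9:R ball4:lands@10:L

Derivation:
Beat 0 (L): throw ball1 h=6 -> lands@6:L; in-air after throw: [b1@6:L]
Beat 1 (R): throw ball2 h=2 -> lands@3:R; in-air after throw: [b2@3:R b1@6:L]
Beat 2 (L): throw ball3 h=3 -> lands@5:R; in-air after throw: [b2@3:R b3@5:R b1@6:L]
Beat 3 (R): throw ball2 h=5 -> lands@8:L; in-air after throw: [b3@5:R b1@6:L b2@8:L]
Beat 4 (L): throw ball4 h=6 -> lands@10:L; in-air after throw: [b3@5:R b1@6:L b2@8:L b4@10:L]
Beat 5 (R): throw ball3 h=2 -> lands@7:R; in-air after throw: [b1@6:L b3@7:R b2@8:L b4@10:L]
Beat 6 (L): throw ball1 h=3 -> lands@9:R; in-air after throw: [b3@7:R b2@8:L b1@9:R b4@10:L]
Beat 7 (R): throw ball3 h=5 -> lands@12:L; in-air after throw: [b2@8:L b1@9:R b4@10:L b3@12:L]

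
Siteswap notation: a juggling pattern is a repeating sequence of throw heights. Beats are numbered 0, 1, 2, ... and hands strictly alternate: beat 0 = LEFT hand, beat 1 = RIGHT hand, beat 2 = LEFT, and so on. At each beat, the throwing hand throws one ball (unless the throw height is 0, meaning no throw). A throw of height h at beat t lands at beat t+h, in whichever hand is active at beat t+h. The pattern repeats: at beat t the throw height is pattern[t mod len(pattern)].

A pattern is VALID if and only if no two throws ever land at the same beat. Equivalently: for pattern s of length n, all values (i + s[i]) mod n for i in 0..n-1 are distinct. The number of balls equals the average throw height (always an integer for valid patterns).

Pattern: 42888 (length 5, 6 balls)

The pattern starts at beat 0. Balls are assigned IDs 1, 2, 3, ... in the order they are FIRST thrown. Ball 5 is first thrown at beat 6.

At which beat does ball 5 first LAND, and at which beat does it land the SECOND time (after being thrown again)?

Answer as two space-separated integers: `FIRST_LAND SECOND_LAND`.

Beat 0 (L): throw ball1 h=4 -> lands@4:L; in-air after throw: [b1@4:L]
Beat 1 (R): throw ball2 h=2 -> lands@3:R; in-air after throw: [b2@3:R b1@4:L]
Beat 2 (L): throw ball3 h=8 -> lands@10:L; in-air after throw: [b2@3:R b1@4:L b3@10:L]
Beat 3 (R): throw ball2 h=8 -> lands@11:R; in-air after throw: [b1@4:L b3@10:L b2@11:R]
Beat 4 (L): throw ball1 h=8 -> lands@12:L; in-air after throw: [b3@10:L b2@11:R b1@12:L]
Beat 5 (R): throw ball4 h=4 -> lands@9:R; in-air after throw: [b4@9:R b3@10:L b2@11:R b1@12:L]
Beat 6 (L): throw ball5 h=2 -> lands@8:L; in-air after throw: [b5@8:L b4@9:R b3@10:L b2@11:R b1@12:L]
Beat 7 (R): throw ball6 h=8 -> lands@15:R; in-air after throw: [b5@8:L b4@9:R b3@10:L b2@11:R b1@12:L b6@15:R]
Beat 8 (L): throw ball5 h=8 -> lands@16:L; in-air after throw: [b4@9:R b3@10:L b2@11:R b1@12:L b6@15:R b5@16:L]
Beat 9 (R): throw ball4 h=8 -> lands@17:R; in-air after throw: [b3@10:L b2@11:R b1@12:L b6@15:R b5@16:L b4@17:R]
Beat 10 (L): throw ball3 h=4 -> lands@14:L; in-air after throw: [b2@11:R b1@12:L b3@14:L b6@15:R b5@16:L b4@17:R]
Beat 11 (R): throw ball2 h=2 -> lands@13:R; in-air after throw: [b1@12:L b2@13:R b3@14:L b6@15:R b5@16:L b4@17:R]
Beat 12 (L): throw ball1 h=8 -> lands@20:L; in-air after throw: [b2@13:R b3@14:L b6@15:R b5@16:L b4@17:R b1@20:L]
Beat 13 (R): throw ball2 h=8 -> lands@21:R; in-air after throw: [b3@14:L b6@15:R b5@16:L b4@17:R b1@20:L b2@21:R]
Beat 14 (L): throw ball3 h=8 -> lands@22:L; in-air after throw: [b6@15:R b5@16:L b4@17:R b1@20:L b2@21:R b3@22:L]
Beat 15 (R): throw ball6 h=4 -> lands@19:R; in-air after throw: [b5@16:L b4@17:R b6@19:R b1@20:L b2@21:R b3@22:L]
Beat 16 (L): throw ball5 h=2 -> lands@18:L; in-air after throw: [b4@17:R b5@18:L b6@19:R b1@20:L b2@21:R b3@22:L]
Ball 5: thrown@6 h=2 -> first land @8; rethrown@8 h=8 -> second land @16

Answer: 8 16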